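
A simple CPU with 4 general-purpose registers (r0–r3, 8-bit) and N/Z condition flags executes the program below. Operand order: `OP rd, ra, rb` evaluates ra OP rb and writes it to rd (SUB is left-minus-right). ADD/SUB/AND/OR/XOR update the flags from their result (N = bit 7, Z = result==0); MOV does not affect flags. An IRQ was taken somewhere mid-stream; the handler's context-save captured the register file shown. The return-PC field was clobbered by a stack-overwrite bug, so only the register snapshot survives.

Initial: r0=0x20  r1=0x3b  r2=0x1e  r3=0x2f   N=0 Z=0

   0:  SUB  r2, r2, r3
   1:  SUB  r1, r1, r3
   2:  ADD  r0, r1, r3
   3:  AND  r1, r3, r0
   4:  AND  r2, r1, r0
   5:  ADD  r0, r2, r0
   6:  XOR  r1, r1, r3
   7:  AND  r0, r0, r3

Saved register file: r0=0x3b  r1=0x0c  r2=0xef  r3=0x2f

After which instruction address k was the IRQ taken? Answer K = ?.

after  0: r0=0x20 r1=0x3b r2=0xef r3=0x2f  N=1 Z=0
after  1: r0=0x20 r1=0x0c r2=0xef r3=0x2f  N=0 Z=0
after  2: r0=0x3b r1=0x0c r2=0xef r3=0x2f  N=0 Z=0
-- IRQ taken; context saved, return-PC = 3 --

K = 2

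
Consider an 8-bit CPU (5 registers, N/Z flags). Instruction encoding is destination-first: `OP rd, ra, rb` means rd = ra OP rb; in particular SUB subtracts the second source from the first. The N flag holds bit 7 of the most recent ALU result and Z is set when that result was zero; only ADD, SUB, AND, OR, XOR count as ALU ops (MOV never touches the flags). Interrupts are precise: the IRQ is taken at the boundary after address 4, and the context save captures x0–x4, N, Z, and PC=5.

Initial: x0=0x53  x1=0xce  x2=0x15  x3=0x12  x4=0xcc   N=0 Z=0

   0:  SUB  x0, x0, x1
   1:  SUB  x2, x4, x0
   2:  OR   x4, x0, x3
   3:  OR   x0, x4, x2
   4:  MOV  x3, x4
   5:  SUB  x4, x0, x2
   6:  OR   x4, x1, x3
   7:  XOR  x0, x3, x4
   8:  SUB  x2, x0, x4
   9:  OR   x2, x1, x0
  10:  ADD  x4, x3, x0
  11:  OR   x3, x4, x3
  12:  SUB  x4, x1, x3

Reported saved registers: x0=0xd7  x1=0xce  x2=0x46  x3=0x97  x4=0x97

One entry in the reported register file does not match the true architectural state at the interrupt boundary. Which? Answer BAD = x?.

after  0: x0=0x85 x1=0xce x2=0x15 x3=0x12 x4=0xcc  N=1 Z=0
after  1: x0=0x85 x1=0xce x2=0x47 x3=0x12 x4=0xcc  N=0 Z=0
after  2: x0=0x85 x1=0xce x2=0x47 x3=0x12 x4=0x97  N=1 Z=0
after  3: x0=0xd7 x1=0xce x2=0x47 x3=0x12 x4=0x97  N=1 Z=0
after  4: x0=0xd7 x1=0xce x2=0x47 x3=0x97 x4=0x97  N=1 Z=0
-- IRQ taken; context saved, return-PC = 5 --
mismatch: x2: reported 0x46 vs actual 0x47

BAD = x2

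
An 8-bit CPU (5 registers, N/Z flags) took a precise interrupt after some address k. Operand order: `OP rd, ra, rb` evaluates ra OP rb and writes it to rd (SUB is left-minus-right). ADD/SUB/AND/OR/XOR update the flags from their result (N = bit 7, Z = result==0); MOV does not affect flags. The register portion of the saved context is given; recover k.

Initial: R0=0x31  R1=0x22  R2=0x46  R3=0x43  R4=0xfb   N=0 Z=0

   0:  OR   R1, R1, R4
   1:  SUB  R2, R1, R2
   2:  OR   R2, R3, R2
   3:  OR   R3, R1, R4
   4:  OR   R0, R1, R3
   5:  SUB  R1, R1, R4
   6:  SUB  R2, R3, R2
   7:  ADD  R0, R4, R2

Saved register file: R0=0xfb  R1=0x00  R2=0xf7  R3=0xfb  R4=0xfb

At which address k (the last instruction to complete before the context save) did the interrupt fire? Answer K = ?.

K = 5

after  0: R0=0x31 R1=0xfb R2=0x46 R3=0x43 R4=0xfb  N=1 Z=0
after  1: R0=0x31 R1=0xfb R2=0xb5 R3=0x43 R4=0xfb  N=1 Z=0
after  2: R0=0x31 R1=0xfb R2=0xf7 R3=0x43 R4=0xfb  N=1 Z=0
after  3: R0=0x31 R1=0xfb R2=0xf7 R3=0xfb R4=0xfb  N=1 Z=0
after  4: R0=0xfb R1=0xfb R2=0xf7 R3=0xfb R4=0xfb  N=1 Z=0
after  5: R0=0xfb R1=0x00 R2=0xf7 R3=0xfb R4=0xfb  N=0 Z=1
-- IRQ taken; context saved, return-PC = 6 --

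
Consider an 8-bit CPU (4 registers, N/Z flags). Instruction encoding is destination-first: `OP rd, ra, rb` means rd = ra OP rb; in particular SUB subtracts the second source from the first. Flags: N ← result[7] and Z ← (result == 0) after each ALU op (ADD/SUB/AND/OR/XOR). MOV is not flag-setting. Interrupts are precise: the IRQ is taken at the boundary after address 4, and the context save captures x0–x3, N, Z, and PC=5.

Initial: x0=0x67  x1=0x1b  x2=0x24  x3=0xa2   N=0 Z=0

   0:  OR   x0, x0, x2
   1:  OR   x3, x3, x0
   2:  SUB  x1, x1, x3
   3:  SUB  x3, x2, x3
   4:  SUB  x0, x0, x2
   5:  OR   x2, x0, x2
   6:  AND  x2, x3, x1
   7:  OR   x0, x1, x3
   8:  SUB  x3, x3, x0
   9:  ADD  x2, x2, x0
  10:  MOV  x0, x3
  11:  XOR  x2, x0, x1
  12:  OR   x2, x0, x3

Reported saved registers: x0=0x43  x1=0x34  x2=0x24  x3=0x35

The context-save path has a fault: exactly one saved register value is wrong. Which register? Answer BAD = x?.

BAD = x3

after  0: x0=0x67 x1=0x1b x2=0x24 x3=0xa2  N=0 Z=0
after  1: x0=0x67 x1=0x1b x2=0x24 x3=0xe7  N=1 Z=0
after  2: x0=0x67 x1=0x34 x2=0x24 x3=0xe7  N=0 Z=0
after  3: x0=0x67 x1=0x34 x2=0x24 x3=0x3d  N=0 Z=0
after  4: x0=0x43 x1=0x34 x2=0x24 x3=0x3d  N=0 Z=0
-- IRQ taken; context saved, return-PC = 5 --
mismatch: x3: reported 0x35 vs actual 0x3d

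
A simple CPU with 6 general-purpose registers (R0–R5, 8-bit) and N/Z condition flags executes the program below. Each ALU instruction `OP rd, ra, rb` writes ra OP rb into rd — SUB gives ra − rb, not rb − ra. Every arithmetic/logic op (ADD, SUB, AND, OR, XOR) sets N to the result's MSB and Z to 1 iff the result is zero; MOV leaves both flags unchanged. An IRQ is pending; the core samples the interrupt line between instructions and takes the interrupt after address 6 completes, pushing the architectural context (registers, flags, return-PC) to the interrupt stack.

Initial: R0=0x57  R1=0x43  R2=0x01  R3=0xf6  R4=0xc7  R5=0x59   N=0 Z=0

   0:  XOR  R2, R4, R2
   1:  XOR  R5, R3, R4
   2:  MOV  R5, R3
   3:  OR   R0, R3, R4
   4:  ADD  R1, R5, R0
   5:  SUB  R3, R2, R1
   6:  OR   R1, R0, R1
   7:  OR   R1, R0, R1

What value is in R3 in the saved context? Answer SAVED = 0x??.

SAVED = 0xd9

after  0: R0=0x57 R1=0x43 R2=0xc6 R3=0xf6 R4=0xc7 R5=0x59  N=1 Z=0
after  1: R0=0x57 R1=0x43 R2=0xc6 R3=0xf6 R4=0xc7 R5=0x31  N=0 Z=0
after  2: R0=0x57 R1=0x43 R2=0xc6 R3=0xf6 R4=0xc7 R5=0xf6  N=0 Z=0
after  3: R0=0xf7 R1=0x43 R2=0xc6 R3=0xf6 R4=0xc7 R5=0xf6  N=1 Z=0
after  4: R0=0xf7 R1=0xed R2=0xc6 R3=0xf6 R4=0xc7 R5=0xf6  N=1 Z=0
after  5: R0=0xf7 R1=0xed R2=0xc6 R3=0xd9 R4=0xc7 R5=0xf6  N=1 Z=0
after  6: R0=0xf7 R1=0xff R2=0xc6 R3=0xd9 R4=0xc7 R5=0xf6  N=1 Z=0
-- IRQ taken; context saved, return-PC = 7 --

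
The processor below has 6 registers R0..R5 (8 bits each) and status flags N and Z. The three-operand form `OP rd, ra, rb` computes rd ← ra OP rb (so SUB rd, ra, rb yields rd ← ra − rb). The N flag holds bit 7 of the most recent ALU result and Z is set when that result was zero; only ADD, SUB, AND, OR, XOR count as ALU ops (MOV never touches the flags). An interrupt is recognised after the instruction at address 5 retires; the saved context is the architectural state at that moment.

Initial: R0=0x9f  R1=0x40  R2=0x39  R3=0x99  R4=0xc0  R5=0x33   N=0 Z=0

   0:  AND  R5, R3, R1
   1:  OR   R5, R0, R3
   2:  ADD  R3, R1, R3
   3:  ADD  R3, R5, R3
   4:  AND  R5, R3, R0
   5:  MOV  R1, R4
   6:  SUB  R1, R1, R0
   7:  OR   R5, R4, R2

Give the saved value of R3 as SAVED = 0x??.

SAVED = 0x78

after  0: R0=0x9f R1=0x40 R2=0x39 R3=0x99 R4=0xc0 R5=0x00  N=0 Z=1
after  1: R0=0x9f R1=0x40 R2=0x39 R3=0x99 R4=0xc0 R5=0x9f  N=1 Z=0
after  2: R0=0x9f R1=0x40 R2=0x39 R3=0xd9 R4=0xc0 R5=0x9f  N=1 Z=0
after  3: R0=0x9f R1=0x40 R2=0x39 R3=0x78 R4=0xc0 R5=0x9f  N=0 Z=0
after  4: R0=0x9f R1=0x40 R2=0x39 R3=0x78 R4=0xc0 R5=0x18  N=0 Z=0
after  5: R0=0x9f R1=0xc0 R2=0x39 R3=0x78 R4=0xc0 R5=0x18  N=0 Z=0
-- IRQ taken; context saved, return-PC = 6 --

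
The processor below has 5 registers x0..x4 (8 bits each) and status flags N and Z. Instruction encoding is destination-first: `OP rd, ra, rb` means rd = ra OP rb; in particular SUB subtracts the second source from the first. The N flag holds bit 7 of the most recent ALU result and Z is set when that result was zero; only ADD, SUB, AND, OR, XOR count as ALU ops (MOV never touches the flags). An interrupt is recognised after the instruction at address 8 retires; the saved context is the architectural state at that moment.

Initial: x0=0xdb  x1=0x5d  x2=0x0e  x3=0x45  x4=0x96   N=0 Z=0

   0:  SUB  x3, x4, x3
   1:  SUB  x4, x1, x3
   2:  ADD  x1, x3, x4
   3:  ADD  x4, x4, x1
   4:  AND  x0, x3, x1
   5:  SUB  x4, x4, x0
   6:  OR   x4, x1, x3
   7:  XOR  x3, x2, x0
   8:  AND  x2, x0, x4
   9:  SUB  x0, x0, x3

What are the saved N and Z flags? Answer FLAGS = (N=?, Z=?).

FLAGS = (N=0, Z=0)

after  0: x0=0xdb x1=0x5d x2=0x0e x3=0x51 x4=0x96  N=0 Z=0
after  1: x0=0xdb x1=0x5d x2=0x0e x3=0x51 x4=0x0c  N=0 Z=0
after  2: x0=0xdb x1=0x5d x2=0x0e x3=0x51 x4=0x0c  N=0 Z=0
after  3: x0=0xdb x1=0x5d x2=0x0e x3=0x51 x4=0x69  N=0 Z=0
after  4: x0=0x51 x1=0x5d x2=0x0e x3=0x51 x4=0x69  N=0 Z=0
after  5: x0=0x51 x1=0x5d x2=0x0e x3=0x51 x4=0x18  N=0 Z=0
after  6: x0=0x51 x1=0x5d x2=0x0e x3=0x51 x4=0x5d  N=0 Z=0
after  7: x0=0x51 x1=0x5d x2=0x0e x3=0x5f x4=0x5d  N=0 Z=0
after  8: x0=0x51 x1=0x5d x2=0x51 x3=0x5f x4=0x5d  N=0 Z=0
-- IRQ taken; context saved, return-PC = 9 --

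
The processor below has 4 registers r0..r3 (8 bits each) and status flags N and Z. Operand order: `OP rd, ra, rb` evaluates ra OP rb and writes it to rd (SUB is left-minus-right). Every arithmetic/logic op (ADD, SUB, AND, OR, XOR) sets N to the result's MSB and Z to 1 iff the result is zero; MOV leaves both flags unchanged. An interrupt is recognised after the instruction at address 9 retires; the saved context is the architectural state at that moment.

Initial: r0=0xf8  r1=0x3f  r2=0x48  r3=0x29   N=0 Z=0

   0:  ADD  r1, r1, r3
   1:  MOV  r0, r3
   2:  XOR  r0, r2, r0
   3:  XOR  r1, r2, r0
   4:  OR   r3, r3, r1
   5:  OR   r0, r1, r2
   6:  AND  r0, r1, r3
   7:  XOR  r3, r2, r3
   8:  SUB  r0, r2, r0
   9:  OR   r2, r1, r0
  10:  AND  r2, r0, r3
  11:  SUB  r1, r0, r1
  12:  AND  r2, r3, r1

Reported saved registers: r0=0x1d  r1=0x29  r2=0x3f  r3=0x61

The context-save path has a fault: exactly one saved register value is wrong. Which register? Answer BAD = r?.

BAD = r0

after  0: r0=0xf8 r1=0x68 r2=0x48 r3=0x29  N=0 Z=0
after  1: r0=0x29 r1=0x68 r2=0x48 r3=0x29  N=0 Z=0
after  2: r0=0x61 r1=0x68 r2=0x48 r3=0x29  N=0 Z=0
after  3: r0=0x61 r1=0x29 r2=0x48 r3=0x29  N=0 Z=0
after  4: r0=0x61 r1=0x29 r2=0x48 r3=0x29  N=0 Z=0
after  5: r0=0x69 r1=0x29 r2=0x48 r3=0x29  N=0 Z=0
after  6: r0=0x29 r1=0x29 r2=0x48 r3=0x29  N=0 Z=0
after  7: r0=0x29 r1=0x29 r2=0x48 r3=0x61  N=0 Z=0
after  8: r0=0x1f r1=0x29 r2=0x48 r3=0x61  N=0 Z=0
after  9: r0=0x1f r1=0x29 r2=0x3f r3=0x61  N=0 Z=0
-- IRQ taken; context saved, return-PC = 10 --
mismatch: r0: reported 0x1d vs actual 0x1f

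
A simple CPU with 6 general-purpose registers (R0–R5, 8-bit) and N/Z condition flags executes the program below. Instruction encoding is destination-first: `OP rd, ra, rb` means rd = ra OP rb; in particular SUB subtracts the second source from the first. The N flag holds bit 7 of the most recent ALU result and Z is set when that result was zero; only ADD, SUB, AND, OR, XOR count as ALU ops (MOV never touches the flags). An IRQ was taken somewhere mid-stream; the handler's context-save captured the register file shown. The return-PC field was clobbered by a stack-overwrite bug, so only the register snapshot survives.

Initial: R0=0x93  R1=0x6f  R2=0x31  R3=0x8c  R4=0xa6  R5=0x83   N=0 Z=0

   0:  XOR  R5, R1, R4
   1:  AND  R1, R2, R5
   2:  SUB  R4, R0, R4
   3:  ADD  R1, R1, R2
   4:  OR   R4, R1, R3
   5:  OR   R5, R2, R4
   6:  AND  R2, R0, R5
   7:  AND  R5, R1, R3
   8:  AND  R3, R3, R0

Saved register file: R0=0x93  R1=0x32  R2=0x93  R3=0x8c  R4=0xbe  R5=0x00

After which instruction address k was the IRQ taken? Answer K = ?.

after  0: R0=0x93 R1=0x6f R2=0x31 R3=0x8c R4=0xa6 R5=0xc9  N=1 Z=0
after  1: R0=0x93 R1=0x01 R2=0x31 R3=0x8c R4=0xa6 R5=0xc9  N=0 Z=0
after  2: R0=0x93 R1=0x01 R2=0x31 R3=0x8c R4=0xed R5=0xc9  N=1 Z=0
after  3: R0=0x93 R1=0x32 R2=0x31 R3=0x8c R4=0xed R5=0xc9  N=0 Z=0
after  4: R0=0x93 R1=0x32 R2=0x31 R3=0x8c R4=0xbe R5=0xc9  N=1 Z=0
after  5: R0=0x93 R1=0x32 R2=0x31 R3=0x8c R4=0xbe R5=0xbf  N=1 Z=0
after  6: R0=0x93 R1=0x32 R2=0x93 R3=0x8c R4=0xbe R5=0xbf  N=1 Z=0
after  7: R0=0x93 R1=0x32 R2=0x93 R3=0x8c R4=0xbe R5=0x00  N=0 Z=1
-- IRQ taken; context saved, return-PC = 8 --

K = 7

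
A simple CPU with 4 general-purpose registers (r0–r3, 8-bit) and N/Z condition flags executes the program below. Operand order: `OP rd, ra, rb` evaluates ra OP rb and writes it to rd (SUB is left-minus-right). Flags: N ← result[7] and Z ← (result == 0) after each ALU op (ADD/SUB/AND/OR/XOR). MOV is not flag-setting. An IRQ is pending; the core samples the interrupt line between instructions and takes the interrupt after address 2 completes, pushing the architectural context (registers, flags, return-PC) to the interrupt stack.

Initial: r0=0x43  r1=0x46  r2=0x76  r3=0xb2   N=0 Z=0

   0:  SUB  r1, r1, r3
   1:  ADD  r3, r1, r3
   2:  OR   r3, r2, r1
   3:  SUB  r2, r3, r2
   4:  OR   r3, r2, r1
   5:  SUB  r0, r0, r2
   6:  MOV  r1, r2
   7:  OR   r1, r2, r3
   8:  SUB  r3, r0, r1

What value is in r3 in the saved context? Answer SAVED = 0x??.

SAVED = 0xf6

after  0: r0=0x43 r1=0x94 r2=0x76 r3=0xb2  N=1 Z=0
after  1: r0=0x43 r1=0x94 r2=0x76 r3=0x46  N=0 Z=0
after  2: r0=0x43 r1=0x94 r2=0x76 r3=0xf6  N=1 Z=0
-- IRQ taken; context saved, return-PC = 3 --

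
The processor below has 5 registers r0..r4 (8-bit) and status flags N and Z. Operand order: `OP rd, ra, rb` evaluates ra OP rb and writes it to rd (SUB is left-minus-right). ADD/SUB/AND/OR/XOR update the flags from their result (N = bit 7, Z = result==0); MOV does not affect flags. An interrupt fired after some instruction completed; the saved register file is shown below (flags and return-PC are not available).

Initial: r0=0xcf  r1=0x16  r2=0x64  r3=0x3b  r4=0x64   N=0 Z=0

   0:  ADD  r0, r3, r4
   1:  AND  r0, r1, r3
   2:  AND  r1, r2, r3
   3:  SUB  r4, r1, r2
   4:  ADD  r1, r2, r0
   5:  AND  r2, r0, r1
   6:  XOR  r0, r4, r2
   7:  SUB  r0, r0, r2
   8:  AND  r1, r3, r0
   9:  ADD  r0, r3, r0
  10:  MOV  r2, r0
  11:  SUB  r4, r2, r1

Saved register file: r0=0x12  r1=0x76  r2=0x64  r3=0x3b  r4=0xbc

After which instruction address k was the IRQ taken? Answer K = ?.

K = 4

after  0: r0=0x9f r1=0x16 r2=0x64 r3=0x3b r4=0x64  N=1 Z=0
after  1: r0=0x12 r1=0x16 r2=0x64 r3=0x3b r4=0x64  N=0 Z=0
after  2: r0=0x12 r1=0x20 r2=0x64 r3=0x3b r4=0x64  N=0 Z=0
after  3: r0=0x12 r1=0x20 r2=0x64 r3=0x3b r4=0xbc  N=1 Z=0
after  4: r0=0x12 r1=0x76 r2=0x64 r3=0x3b r4=0xbc  N=0 Z=0
-- IRQ taken; context saved, return-PC = 5 --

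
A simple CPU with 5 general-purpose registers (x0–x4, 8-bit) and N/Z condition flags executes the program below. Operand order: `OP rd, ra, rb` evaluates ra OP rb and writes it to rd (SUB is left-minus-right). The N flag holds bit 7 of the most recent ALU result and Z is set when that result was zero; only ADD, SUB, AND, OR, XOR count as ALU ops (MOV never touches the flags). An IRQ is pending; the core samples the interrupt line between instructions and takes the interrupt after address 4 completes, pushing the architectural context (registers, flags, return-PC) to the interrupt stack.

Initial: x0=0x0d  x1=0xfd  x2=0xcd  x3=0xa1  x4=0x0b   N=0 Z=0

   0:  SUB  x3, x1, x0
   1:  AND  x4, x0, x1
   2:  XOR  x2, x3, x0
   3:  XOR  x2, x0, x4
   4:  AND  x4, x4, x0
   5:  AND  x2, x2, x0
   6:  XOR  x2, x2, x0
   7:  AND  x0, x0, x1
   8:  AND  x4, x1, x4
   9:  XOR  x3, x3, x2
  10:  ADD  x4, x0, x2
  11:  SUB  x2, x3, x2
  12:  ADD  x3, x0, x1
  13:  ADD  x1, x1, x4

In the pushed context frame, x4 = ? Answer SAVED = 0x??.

SAVED = 0x0d

after  0: x0=0x0d x1=0xfd x2=0xcd x3=0xf0 x4=0x0b  N=1 Z=0
after  1: x0=0x0d x1=0xfd x2=0xcd x3=0xf0 x4=0x0d  N=0 Z=0
after  2: x0=0x0d x1=0xfd x2=0xfd x3=0xf0 x4=0x0d  N=1 Z=0
after  3: x0=0x0d x1=0xfd x2=0x00 x3=0xf0 x4=0x0d  N=0 Z=1
after  4: x0=0x0d x1=0xfd x2=0x00 x3=0xf0 x4=0x0d  N=0 Z=0
-- IRQ taken; context saved, return-PC = 5 --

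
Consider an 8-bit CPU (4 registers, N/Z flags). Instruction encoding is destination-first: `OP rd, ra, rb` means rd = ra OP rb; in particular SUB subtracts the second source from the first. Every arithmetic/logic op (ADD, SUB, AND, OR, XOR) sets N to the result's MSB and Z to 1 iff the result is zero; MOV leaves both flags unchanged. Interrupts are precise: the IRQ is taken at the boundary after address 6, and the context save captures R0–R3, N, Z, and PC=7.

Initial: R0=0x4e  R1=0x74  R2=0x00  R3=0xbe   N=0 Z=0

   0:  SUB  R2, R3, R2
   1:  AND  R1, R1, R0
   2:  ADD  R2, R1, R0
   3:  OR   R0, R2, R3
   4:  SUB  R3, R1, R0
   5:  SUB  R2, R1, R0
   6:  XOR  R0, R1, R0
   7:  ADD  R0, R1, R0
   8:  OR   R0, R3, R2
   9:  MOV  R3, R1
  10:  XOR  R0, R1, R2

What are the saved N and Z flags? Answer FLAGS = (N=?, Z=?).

after  0: R0=0x4e R1=0x74 R2=0xbe R3=0xbe  N=1 Z=0
after  1: R0=0x4e R1=0x44 R2=0xbe R3=0xbe  N=0 Z=0
after  2: R0=0x4e R1=0x44 R2=0x92 R3=0xbe  N=1 Z=0
after  3: R0=0xbe R1=0x44 R2=0x92 R3=0xbe  N=1 Z=0
after  4: R0=0xbe R1=0x44 R2=0x92 R3=0x86  N=1 Z=0
after  5: R0=0xbe R1=0x44 R2=0x86 R3=0x86  N=1 Z=0
after  6: R0=0xfa R1=0x44 R2=0x86 R3=0x86  N=1 Z=0
-- IRQ taken; context saved, return-PC = 7 --

FLAGS = (N=1, Z=0)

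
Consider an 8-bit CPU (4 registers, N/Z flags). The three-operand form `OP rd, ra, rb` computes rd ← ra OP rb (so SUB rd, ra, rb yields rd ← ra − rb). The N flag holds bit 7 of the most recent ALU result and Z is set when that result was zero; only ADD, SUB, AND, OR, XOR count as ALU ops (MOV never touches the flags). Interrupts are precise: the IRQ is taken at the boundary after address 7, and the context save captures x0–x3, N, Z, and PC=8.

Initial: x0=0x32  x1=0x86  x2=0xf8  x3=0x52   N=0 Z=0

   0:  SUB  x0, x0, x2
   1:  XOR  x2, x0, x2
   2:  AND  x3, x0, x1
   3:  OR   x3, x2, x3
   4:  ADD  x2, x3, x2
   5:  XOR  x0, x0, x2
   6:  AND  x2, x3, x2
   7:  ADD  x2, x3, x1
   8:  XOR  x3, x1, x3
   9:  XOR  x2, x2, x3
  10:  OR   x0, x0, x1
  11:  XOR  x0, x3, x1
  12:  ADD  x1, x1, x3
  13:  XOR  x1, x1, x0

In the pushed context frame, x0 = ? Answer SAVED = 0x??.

after  0: x0=0x3a x1=0x86 x2=0xf8 x3=0x52  N=0 Z=0
after  1: x0=0x3a x1=0x86 x2=0xc2 x3=0x52  N=1 Z=0
after  2: x0=0x3a x1=0x86 x2=0xc2 x3=0x02  N=0 Z=0
after  3: x0=0x3a x1=0x86 x2=0xc2 x3=0xc2  N=1 Z=0
after  4: x0=0x3a x1=0x86 x2=0x84 x3=0xc2  N=1 Z=0
after  5: x0=0xbe x1=0x86 x2=0x84 x3=0xc2  N=1 Z=0
after  6: x0=0xbe x1=0x86 x2=0x80 x3=0xc2  N=1 Z=0
after  7: x0=0xbe x1=0x86 x2=0x48 x3=0xc2  N=0 Z=0
-- IRQ taken; context saved, return-PC = 8 --

SAVED = 0xbe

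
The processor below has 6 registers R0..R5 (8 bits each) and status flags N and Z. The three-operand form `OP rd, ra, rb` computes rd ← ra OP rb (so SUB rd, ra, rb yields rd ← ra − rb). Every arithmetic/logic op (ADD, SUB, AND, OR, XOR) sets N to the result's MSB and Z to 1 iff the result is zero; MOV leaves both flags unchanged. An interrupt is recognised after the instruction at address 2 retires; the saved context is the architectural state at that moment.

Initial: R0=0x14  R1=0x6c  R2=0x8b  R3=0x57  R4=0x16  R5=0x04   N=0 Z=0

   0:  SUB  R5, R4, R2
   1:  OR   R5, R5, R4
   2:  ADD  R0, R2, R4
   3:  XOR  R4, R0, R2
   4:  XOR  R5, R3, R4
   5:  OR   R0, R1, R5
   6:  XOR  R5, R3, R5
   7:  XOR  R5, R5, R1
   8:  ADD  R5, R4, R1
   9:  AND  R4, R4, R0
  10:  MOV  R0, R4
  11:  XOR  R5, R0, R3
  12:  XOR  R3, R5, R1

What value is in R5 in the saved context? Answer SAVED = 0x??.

SAVED = 0x9f

after  0: R0=0x14 R1=0x6c R2=0x8b R3=0x57 R4=0x16 R5=0x8b  N=1 Z=0
after  1: R0=0x14 R1=0x6c R2=0x8b R3=0x57 R4=0x16 R5=0x9f  N=1 Z=0
after  2: R0=0xa1 R1=0x6c R2=0x8b R3=0x57 R4=0x16 R5=0x9f  N=1 Z=0
-- IRQ taken; context saved, return-PC = 3 --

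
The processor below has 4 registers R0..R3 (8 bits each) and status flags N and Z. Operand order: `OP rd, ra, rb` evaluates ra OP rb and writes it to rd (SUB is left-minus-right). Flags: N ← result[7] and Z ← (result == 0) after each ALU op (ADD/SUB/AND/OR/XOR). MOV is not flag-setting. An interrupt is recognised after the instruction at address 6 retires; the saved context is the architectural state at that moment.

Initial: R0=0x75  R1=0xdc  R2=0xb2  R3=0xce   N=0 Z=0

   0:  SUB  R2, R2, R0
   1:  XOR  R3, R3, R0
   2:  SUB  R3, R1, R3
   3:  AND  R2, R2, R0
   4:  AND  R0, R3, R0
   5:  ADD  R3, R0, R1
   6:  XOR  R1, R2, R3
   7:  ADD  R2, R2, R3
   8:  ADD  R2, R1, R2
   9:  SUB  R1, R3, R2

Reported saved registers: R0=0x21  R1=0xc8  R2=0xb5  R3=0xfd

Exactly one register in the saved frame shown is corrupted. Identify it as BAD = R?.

BAD = R2

after  0: R0=0x75 R1=0xdc R2=0x3d R3=0xce  N=0 Z=0
after  1: R0=0x75 R1=0xdc R2=0x3d R3=0xbb  N=1 Z=0
after  2: R0=0x75 R1=0xdc R2=0x3d R3=0x21  N=0 Z=0
after  3: R0=0x75 R1=0xdc R2=0x35 R3=0x21  N=0 Z=0
after  4: R0=0x21 R1=0xdc R2=0x35 R3=0x21  N=0 Z=0
after  5: R0=0x21 R1=0xdc R2=0x35 R3=0xfd  N=1 Z=0
after  6: R0=0x21 R1=0xc8 R2=0x35 R3=0xfd  N=1 Z=0
-- IRQ taken; context saved, return-PC = 7 --
mismatch: R2: reported 0xb5 vs actual 0x35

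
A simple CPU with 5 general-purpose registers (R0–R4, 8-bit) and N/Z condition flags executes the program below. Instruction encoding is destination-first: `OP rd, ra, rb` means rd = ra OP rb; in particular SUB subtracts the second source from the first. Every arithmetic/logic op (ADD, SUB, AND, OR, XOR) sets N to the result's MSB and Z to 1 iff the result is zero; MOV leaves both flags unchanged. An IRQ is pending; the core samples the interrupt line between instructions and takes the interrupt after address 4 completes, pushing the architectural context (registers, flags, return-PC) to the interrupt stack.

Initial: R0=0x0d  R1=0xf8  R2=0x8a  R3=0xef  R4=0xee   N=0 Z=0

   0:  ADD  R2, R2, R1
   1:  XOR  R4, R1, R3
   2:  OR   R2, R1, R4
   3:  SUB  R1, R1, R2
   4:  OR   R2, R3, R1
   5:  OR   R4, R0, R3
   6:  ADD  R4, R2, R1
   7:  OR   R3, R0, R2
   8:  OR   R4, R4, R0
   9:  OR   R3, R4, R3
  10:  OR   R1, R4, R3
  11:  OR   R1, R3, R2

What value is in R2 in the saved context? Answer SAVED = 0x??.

after  0: R0=0x0d R1=0xf8 R2=0x82 R3=0xef R4=0xee  N=1 Z=0
after  1: R0=0x0d R1=0xf8 R2=0x82 R3=0xef R4=0x17  N=0 Z=0
after  2: R0=0x0d R1=0xf8 R2=0xff R3=0xef R4=0x17  N=1 Z=0
after  3: R0=0x0d R1=0xf9 R2=0xff R3=0xef R4=0x17  N=1 Z=0
after  4: R0=0x0d R1=0xf9 R2=0xff R3=0xef R4=0x17  N=1 Z=0
-- IRQ taken; context saved, return-PC = 5 --

SAVED = 0xff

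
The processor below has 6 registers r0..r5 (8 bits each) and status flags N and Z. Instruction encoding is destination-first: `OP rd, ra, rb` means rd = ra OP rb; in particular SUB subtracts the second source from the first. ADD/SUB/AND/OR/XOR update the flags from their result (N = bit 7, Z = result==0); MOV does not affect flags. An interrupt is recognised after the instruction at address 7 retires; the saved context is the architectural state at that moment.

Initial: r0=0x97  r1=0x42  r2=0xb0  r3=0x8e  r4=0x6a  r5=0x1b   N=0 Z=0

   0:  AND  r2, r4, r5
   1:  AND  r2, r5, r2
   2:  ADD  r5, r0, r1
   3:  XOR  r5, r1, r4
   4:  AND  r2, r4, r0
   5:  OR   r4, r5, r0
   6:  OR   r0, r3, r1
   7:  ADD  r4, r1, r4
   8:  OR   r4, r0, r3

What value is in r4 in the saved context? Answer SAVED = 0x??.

SAVED = 0x01

after  0: r0=0x97 r1=0x42 r2=0x0a r3=0x8e r4=0x6a r5=0x1b  N=0 Z=0
after  1: r0=0x97 r1=0x42 r2=0x0a r3=0x8e r4=0x6a r5=0x1b  N=0 Z=0
after  2: r0=0x97 r1=0x42 r2=0x0a r3=0x8e r4=0x6a r5=0xd9  N=1 Z=0
after  3: r0=0x97 r1=0x42 r2=0x0a r3=0x8e r4=0x6a r5=0x28  N=0 Z=0
after  4: r0=0x97 r1=0x42 r2=0x02 r3=0x8e r4=0x6a r5=0x28  N=0 Z=0
after  5: r0=0x97 r1=0x42 r2=0x02 r3=0x8e r4=0xbf r5=0x28  N=1 Z=0
after  6: r0=0xce r1=0x42 r2=0x02 r3=0x8e r4=0xbf r5=0x28  N=1 Z=0
after  7: r0=0xce r1=0x42 r2=0x02 r3=0x8e r4=0x01 r5=0x28  N=0 Z=0
-- IRQ taken; context saved, return-PC = 8 --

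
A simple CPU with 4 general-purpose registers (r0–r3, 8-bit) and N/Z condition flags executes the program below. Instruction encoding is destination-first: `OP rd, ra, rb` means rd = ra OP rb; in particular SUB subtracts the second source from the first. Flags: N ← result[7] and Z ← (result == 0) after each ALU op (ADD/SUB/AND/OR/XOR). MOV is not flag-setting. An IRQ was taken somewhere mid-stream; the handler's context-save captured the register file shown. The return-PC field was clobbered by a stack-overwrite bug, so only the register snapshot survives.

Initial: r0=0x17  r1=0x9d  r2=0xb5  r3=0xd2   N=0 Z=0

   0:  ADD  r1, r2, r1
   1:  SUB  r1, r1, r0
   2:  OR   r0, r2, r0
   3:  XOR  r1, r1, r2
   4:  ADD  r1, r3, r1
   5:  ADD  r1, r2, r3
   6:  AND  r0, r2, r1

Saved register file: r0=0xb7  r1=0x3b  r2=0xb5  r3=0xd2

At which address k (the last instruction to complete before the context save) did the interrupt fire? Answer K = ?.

after  0: r0=0x17 r1=0x52 r2=0xb5 r3=0xd2  N=0 Z=0
after  1: r0=0x17 r1=0x3b r2=0xb5 r3=0xd2  N=0 Z=0
after  2: r0=0xb7 r1=0x3b r2=0xb5 r3=0xd2  N=1 Z=0
-- IRQ taken; context saved, return-PC = 3 --

K = 2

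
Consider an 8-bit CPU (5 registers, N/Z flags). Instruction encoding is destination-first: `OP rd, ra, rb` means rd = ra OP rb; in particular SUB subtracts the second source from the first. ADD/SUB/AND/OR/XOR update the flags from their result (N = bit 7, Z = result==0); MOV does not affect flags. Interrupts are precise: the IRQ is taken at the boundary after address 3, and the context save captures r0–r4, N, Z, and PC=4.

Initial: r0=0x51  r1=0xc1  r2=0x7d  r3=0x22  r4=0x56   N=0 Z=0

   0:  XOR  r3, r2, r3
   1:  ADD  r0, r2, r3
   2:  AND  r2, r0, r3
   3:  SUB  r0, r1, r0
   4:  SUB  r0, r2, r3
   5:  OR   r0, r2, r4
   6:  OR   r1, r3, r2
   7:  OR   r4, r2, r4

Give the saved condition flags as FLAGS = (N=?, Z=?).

after  0: r0=0x51 r1=0xc1 r2=0x7d r3=0x5f r4=0x56  N=0 Z=0
after  1: r0=0xdc r1=0xc1 r2=0x7d r3=0x5f r4=0x56  N=1 Z=0
after  2: r0=0xdc r1=0xc1 r2=0x5c r3=0x5f r4=0x56  N=0 Z=0
after  3: r0=0xe5 r1=0xc1 r2=0x5c r3=0x5f r4=0x56  N=1 Z=0
-- IRQ taken; context saved, return-PC = 4 --

FLAGS = (N=1, Z=0)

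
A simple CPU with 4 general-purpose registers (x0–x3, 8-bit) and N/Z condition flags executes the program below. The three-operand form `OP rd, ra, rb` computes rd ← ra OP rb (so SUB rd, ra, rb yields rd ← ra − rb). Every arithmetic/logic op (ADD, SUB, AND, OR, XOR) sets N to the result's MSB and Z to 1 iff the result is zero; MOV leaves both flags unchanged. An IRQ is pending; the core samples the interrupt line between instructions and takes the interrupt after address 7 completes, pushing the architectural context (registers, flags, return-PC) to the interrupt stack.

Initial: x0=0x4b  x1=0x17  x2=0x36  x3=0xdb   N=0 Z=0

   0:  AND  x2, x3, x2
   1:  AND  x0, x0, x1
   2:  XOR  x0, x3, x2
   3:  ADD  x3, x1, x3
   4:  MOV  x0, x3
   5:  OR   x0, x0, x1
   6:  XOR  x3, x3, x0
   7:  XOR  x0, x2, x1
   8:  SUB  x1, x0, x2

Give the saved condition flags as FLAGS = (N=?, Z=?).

after  0: x0=0x4b x1=0x17 x2=0x12 x3=0xdb  N=0 Z=0
after  1: x0=0x03 x1=0x17 x2=0x12 x3=0xdb  N=0 Z=0
after  2: x0=0xc9 x1=0x17 x2=0x12 x3=0xdb  N=1 Z=0
after  3: x0=0xc9 x1=0x17 x2=0x12 x3=0xf2  N=1 Z=0
after  4: x0=0xf2 x1=0x17 x2=0x12 x3=0xf2  N=1 Z=0
after  5: x0=0xf7 x1=0x17 x2=0x12 x3=0xf2  N=1 Z=0
after  6: x0=0xf7 x1=0x17 x2=0x12 x3=0x05  N=0 Z=0
after  7: x0=0x05 x1=0x17 x2=0x12 x3=0x05  N=0 Z=0
-- IRQ taken; context saved, return-PC = 8 --

FLAGS = (N=0, Z=0)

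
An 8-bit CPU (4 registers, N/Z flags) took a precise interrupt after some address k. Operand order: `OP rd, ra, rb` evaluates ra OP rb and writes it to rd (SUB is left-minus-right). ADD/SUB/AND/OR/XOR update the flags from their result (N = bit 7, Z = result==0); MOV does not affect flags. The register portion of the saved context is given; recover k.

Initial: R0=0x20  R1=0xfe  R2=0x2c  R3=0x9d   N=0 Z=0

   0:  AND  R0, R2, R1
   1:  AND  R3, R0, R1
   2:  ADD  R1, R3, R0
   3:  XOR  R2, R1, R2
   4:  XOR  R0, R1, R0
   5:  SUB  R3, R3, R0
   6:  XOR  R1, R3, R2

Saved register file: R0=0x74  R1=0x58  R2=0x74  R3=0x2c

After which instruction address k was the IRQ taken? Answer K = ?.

K = 4

after  0: R0=0x2c R1=0xfe R2=0x2c R3=0x9d  N=0 Z=0
after  1: R0=0x2c R1=0xfe R2=0x2c R3=0x2c  N=0 Z=0
after  2: R0=0x2c R1=0x58 R2=0x2c R3=0x2c  N=0 Z=0
after  3: R0=0x2c R1=0x58 R2=0x74 R3=0x2c  N=0 Z=0
after  4: R0=0x74 R1=0x58 R2=0x74 R3=0x2c  N=0 Z=0
-- IRQ taken; context saved, return-PC = 5 --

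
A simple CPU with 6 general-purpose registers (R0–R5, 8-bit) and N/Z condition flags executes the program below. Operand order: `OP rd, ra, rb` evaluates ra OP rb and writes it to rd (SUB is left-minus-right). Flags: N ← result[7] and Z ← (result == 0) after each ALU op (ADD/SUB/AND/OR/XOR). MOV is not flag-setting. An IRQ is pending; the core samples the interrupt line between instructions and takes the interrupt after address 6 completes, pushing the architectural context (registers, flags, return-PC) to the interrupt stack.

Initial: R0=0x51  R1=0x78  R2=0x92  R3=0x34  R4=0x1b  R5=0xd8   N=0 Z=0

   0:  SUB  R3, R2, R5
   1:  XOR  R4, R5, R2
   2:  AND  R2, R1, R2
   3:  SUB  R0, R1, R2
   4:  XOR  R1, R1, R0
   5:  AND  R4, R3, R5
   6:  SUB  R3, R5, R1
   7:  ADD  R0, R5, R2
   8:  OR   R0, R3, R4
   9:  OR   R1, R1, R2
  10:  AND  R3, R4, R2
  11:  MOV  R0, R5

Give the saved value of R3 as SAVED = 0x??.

after  0: R0=0x51 R1=0x78 R2=0x92 R3=0xba R4=0x1b R5=0xd8  N=1 Z=0
after  1: R0=0x51 R1=0x78 R2=0x92 R3=0xba R4=0x4a R5=0xd8  N=0 Z=0
after  2: R0=0x51 R1=0x78 R2=0x10 R3=0xba R4=0x4a R5=0xd8  N=0 Z=0
after  3: R0=0x68 R1=0x78 R2=0x10 R3=0xba R4=0x4a R5=0xd8  N=0 Z=0
after  4: R0=0x68 R1=0x10 R2=0x10 R3=0xba R4=0x4a R5=0xd8  N=0 Z=0
after  5: R0=0x68 R1=0x10 R2=0x10 R3=0xba R4=0x98 R5=0xd8  N=1 Z=0
after  6: R0=0x68 R1=0x10 R2=0x10 R3=0xc8 R4=0x98 R5=0xd8  N=1 Z=0
-- IRQ taken; context saved, return-PC = 7 --

SAVED = 0xc8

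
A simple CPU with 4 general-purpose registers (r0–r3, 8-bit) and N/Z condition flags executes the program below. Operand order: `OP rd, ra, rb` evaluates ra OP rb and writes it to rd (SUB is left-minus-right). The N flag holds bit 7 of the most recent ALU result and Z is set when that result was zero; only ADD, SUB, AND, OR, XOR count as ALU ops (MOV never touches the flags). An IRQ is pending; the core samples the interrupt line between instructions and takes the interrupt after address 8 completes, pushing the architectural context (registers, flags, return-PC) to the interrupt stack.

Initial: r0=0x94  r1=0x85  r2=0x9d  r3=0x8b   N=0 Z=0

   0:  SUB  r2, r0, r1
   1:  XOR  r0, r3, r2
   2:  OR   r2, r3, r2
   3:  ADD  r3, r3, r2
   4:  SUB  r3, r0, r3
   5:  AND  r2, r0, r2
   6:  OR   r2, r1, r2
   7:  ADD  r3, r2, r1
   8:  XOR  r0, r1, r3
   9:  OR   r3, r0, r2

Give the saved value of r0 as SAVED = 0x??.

SAVED = 0x8f

after  0: r0=0x94 r1=0x85 r2=0x0f r3=0x8b  N=0 Z=0
after  1: r0=0x84 r1=0x85 r2=0x0f r3=0x8b  N=1 Z=0
after  2: r0=0x84 r1=0x85 r2=0x8f r3=0x8b  N=1 Z=0
after  3: r0=0x84 r1=0x85 r2=0x8f r3=0x1a  N=0 Z=0
after  4: r0=0x84 r1=0x85 r2=0x8f r3=0x6a  N=0 Z=0
after  5: r0=0x84 r1=0x85 r2=0x84 r3=0x6a  N=1 Z=0
after  6: r0=0x84 r1=0x85 r2=0x85 r3=0x6a  N=1 Z=0
after  7: r0=0x84 r1=0x85 r2=0x85 r3=0x0a  N=0 Z=0
after  8: r0=0x8f r1=0x85 r2=0x85 r3=0x0a  N=1 Z=0
-- IRQ taken; context saved, return-PC = 9 --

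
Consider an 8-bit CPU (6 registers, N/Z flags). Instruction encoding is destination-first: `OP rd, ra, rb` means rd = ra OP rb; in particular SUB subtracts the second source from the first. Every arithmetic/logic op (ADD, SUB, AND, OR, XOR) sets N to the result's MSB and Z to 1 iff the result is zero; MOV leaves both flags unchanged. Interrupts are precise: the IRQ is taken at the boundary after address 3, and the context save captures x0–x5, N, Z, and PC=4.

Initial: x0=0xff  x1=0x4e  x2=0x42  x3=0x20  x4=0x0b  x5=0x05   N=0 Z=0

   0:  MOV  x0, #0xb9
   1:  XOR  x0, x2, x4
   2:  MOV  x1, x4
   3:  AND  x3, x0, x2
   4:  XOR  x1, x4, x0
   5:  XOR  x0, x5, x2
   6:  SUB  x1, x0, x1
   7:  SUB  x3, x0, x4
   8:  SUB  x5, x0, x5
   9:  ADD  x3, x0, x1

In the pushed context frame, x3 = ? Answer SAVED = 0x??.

after  0: x0=0xb9 x1=0x4e x2=0x42 x3=0x20 x4=0x0b x5=0x05  N=0 Z=0
after  1: x0=0x49 x1=0x4e x2=0x42 x3=0x20 x4=0x0b x5=0x05  N=0 Z=0
after  2: x0=0x49 x1=0x0b x2=0x42 x3=0x20 x4=0x0b x5=0x05  N=0 Z=0
after  3: x0=0x49 x1=0x0b x2=0x42 x3=0x40 x4=0x0b x5=0x05  N=0 Z=0
-- IRQ taken; context saved, return-PC = 4 --

SAVED = 0x40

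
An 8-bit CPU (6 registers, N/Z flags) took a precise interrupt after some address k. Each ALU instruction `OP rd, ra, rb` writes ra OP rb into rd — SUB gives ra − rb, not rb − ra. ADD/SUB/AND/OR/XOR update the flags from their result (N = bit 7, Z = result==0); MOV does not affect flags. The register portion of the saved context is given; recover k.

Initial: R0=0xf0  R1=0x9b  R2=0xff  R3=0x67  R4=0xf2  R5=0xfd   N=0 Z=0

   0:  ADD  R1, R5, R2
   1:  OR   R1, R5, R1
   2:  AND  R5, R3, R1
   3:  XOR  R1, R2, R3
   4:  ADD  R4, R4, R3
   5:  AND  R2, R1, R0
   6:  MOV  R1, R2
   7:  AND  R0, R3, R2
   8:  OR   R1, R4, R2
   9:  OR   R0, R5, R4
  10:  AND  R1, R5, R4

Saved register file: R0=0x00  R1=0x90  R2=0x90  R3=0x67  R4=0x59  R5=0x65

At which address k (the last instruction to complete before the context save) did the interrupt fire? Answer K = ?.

after  0: R0=0xf0 R1=0xfc R2=0xff R3=0x67 R4=0xf2 R5=0xfd  N=1 Z=0
after  1: R0=0xf0 R1=0xfd R2=0xff R3=0x67 R4=0xf2 R5=0xfd  N=1 Z=0
after  2: R0=0xf0 R1=0xfd R2=0xff R3=0x67 R4=0xf2 R5=0x65  N=0 Z=0
after  3: R0=0xf0 R1=0x98 R2=0xff R3=0x67 R4=0xf2 R5=0x65  N=1 Z=0
after  4: R0=0xf0 R1=0x98 R2=0xff R3=0x67 R4=0x59 R5=0x65  N=0 Z=0
after  5: R0=0xf0 R1=0x98 R2=0x90 R3=0x67 R4=0x59 R5=0x65  N=1 Z=0
after  6: R0=0xf0 R1=0x90 R2=0x90 R3=0x67 R4=0x59 R5=0x65  N=1 Z=0
after  7: R0=0x00 R1=0x90 R2=0x90 R3=0x67 R4=0x59 R5=0x65  N=0 Z=1
-- IRQ taken; context saved, return-PC = 8 --

K = 7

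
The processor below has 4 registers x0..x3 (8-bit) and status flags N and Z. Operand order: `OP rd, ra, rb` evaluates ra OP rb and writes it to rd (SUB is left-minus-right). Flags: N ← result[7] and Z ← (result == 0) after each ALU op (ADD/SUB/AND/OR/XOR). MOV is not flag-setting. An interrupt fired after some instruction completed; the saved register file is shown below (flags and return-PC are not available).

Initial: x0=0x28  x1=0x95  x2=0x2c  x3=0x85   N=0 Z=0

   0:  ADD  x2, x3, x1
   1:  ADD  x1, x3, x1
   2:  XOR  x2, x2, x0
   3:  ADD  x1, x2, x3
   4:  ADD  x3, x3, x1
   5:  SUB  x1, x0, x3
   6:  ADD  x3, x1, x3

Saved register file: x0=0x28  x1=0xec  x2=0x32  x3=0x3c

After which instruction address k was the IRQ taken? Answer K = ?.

after  0: x0=0x28 x1=0x95 x2=0x1a x3=0x85  N=0 Z=0
after  1: x0=0x28 x1=0x1a x2=0x1a x3=0x85  N=0 Z=0
after  2: x0=0x28 x1=0x1a x2=0x32 x3=0x85  N=0 Z=0
after  3: x0=0x28 x1=0xb7 x2=0x32 x3=0x85  N=1 Z=0
after  4: x0=0x28 x1=0xb7 x2=0x32 x3=0x3c  N=0 Z=0
after  5: x0=0x28 x1=0xec x2=0x32 x3=0x3c  N=1 Z=0
-- IRQ taken; context saved, return-PC = 6 --

K = 5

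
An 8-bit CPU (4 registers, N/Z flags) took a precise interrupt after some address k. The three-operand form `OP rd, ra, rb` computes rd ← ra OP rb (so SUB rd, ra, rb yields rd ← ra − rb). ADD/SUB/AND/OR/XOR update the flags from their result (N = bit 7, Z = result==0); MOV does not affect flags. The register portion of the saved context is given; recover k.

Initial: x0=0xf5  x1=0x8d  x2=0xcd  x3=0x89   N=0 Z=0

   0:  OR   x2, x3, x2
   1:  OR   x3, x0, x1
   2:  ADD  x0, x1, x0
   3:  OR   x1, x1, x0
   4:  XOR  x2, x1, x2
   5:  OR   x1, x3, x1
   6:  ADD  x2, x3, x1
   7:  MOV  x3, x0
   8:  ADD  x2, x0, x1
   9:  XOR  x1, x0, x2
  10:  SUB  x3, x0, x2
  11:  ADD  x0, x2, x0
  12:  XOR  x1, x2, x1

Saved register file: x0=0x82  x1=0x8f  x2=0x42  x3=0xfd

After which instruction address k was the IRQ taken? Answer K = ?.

after  0: x0=0xf5 x1=0x8d x2=0xcd x3=0x89  N=1 Z=0
after  1: x0=0xf5 x1=0x8d x2=0xcd x3=0xfd  N=1 Z=0
after  2: x0=0x82 x1=0x8d x2=0xcd x3=0xfd  N=1 Z=0
after  3: x0=0x82 x1=0x8f x2=0xcd x3=0xfd  N=1 Z=0
after  4: x0=0x82 x1=0x8f x2=0x42 x3=0xfd  N=0 Z=0
-- IRQ taken; context saved, return-PC = 5 --

K = 4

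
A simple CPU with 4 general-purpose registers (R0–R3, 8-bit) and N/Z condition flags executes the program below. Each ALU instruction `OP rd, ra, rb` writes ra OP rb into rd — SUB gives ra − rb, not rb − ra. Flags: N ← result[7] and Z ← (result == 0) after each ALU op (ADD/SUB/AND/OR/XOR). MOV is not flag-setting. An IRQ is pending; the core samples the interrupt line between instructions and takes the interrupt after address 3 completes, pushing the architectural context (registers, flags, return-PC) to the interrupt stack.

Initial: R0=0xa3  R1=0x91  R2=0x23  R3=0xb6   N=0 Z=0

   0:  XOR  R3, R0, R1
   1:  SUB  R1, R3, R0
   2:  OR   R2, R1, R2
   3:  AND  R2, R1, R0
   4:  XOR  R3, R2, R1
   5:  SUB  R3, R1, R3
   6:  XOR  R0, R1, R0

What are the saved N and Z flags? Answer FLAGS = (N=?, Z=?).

after  0: R0=0xa3 R1=0x91 R2=0x23 R3=0x32  N=0 Z=0
after  1: R0=0xa3 R1=0x8f R2=0x23 R3=0x32  N=1 Z=0
after  2: R0=0xa3 R1=0x8f R2=0xaf R3=0x32  N=1 Z=0
after  3: R0=0xa3 R1=0x8f R2=0x83 R3=0x32  N=1 Z=0
-- IRQ taken; context saved, return-PC = 4 --

FLAGS = (N=1, Z=0)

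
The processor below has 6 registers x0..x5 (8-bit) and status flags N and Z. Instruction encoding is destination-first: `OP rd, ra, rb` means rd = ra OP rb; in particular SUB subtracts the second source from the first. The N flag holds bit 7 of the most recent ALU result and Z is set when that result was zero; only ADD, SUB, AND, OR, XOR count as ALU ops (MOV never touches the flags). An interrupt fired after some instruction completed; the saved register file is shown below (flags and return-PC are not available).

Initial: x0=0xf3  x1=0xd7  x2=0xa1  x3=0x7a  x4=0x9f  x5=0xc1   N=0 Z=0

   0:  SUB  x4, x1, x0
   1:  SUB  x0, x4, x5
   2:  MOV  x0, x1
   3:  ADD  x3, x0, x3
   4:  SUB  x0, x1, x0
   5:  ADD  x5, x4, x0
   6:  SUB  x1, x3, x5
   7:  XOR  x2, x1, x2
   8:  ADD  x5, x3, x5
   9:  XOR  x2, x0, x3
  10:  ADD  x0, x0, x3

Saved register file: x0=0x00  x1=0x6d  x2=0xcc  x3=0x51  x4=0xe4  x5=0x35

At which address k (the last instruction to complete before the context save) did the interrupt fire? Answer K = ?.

after  0: x0=0xf3 x1=0xd7 x2=0xa1 x3=0x7a x4=0xe4 x5=0xc1  N=1 Z=0
after  1: x0=0x23 x1=0xd7 x2=0xa1 x3=0x7a x4=0xe4 x5=0xc1  N=0 Z=0
after  2: x0=0xd7 x1=0xd7 x2=0xa1 x3=0x7a x4=0xe4 x5=0xc1  N=0 Z=0
after  3: x0=0xd7 x1=0xd7 x2=0xa1 x3=0x51 x4=0xe4 x5=0xc1  N=0 Z=0
after  4: x0=0x00 x1=0xd7 x2=0xa1 x3=0x51 x4=0xe4 x5=0xc1  N=0 Z=1
after  5: x0=0x00 x1=0xd7 x2=0xa1 x3=0x51 x4=0xe4 x5=0xe4  N=1 Z=0
after  6: x0=0x00 x1=0x6d x2=0xa1 x3=0x51 x4=0xe4 x5=0xe4  N=0 Z=0
after  7: x0=0x00 x1=0x6d x2=0xcc x3=0x51 x4=0xe4 x5=0xe4  N=1 Z=0
after  8: x0=0x00 x1=0x6d x2=0xcc x3=0x51 x4=0xe4 x5=0x35  N=0 Z=0
-- IRQ taken; context saved, return-PC = 9 --

K = 8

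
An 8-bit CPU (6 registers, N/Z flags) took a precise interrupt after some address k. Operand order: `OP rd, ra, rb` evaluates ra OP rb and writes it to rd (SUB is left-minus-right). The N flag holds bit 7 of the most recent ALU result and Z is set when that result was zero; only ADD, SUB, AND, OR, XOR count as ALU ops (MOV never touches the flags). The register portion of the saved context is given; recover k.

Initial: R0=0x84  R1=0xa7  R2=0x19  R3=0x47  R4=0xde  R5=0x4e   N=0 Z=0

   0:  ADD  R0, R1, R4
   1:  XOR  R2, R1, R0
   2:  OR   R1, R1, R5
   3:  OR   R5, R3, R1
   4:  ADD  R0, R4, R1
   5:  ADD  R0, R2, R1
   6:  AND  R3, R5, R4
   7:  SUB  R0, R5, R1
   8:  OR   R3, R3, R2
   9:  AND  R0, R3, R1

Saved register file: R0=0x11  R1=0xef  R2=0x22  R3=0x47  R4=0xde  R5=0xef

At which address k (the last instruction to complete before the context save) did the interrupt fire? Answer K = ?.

K = 5

after  0: R0=0x85 R1=0xa7 R2=0x19 R3=0x47 R4=0xde R5=0x4e  N=1 Z=0
after  1: R0=0x85 R1=0xa7 R2=0x22 R3=0x47 R4=0xde R5=0x4e  N=0 Z=0
after  2: R0=0x85 R1=0xef R2=0x22 R3=0x47 R4=0xde R5=0x4e  N=1 Z=0
after  3: R0=0x85 R1=0xef R2=0x22 R3=0x47 R4=0xde R5=0xef  N=1 Z=0
after  4: R0=0xcd R1=0xef R2=0x22 R3=0x47 R4=0xde R5=0xef  N=1 Z=0
after  5: R0=0x11 R1=0xef R2=0x22 R3=0x47 R4=0xde R5=0xef  N=0 Z=0
-- IRQ taken; context saved, return-PC = 6 --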